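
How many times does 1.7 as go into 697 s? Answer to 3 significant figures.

(697) / (1.7 × 10⁻¹⁸) = 410 × 10¹⁸

410000000000000000000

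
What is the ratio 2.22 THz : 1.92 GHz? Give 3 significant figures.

(2.22 × 10¹²) / (1.92 × 10⁹) = 1.156 × 10³

1160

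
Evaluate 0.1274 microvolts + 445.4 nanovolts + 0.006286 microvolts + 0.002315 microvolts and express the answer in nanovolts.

581.401 nanovolts

In nanovolts:
  0.1274 microvolts = 0.1274 × 10³ nanovolts = 127.4
  445.4 nanovolts → 445.4
  0.006286 microvolts = 0.006286 × 10³ nanovolts = 6.286
  0.002315 microvolts = 0.002315 × 10³ nanovolts = 2.315
Sum: 127.4 + 445.4 + 6.286 + 2.315 = 581.401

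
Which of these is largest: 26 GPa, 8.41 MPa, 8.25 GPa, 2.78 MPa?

26 GPa = 26000000000 Pa
8.41 MPa = 8410000 Pa
8.25 GPa = 8250000000 Pa
2.78 MPa = 2780000 Pa

26 GPa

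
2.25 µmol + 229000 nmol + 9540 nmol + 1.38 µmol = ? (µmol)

In µmol:
  2.25 µmol → 2.25
  229000 nmol = 229000 × 10^-3 µmol = 229
  9540 nmol = 9540 × 10^-3 µmol = 9.54
  1.38 µmol → 1.38
Sum: 2.25 + 229 + 9.54 + 1.38 = 242.17

242.17 µmol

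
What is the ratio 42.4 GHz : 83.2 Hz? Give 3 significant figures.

(42.4 × 10⁹) / (83.2) = 0.5096 × 10⁹

510000000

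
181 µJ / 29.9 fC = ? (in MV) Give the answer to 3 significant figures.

(181 × 10⁻⁶) / (29.9 × 10⁻¹⁵) = 6.0535 × 10⁹ V

6050 MV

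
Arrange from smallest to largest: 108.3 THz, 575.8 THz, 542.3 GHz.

542.3 GHz < 108.3 THz < 575.8 THz

108.3 THz = 108300000000000 Hz
575.8 THz = 575800000000000 Hz
542.3 GHz = 542300000000 Hz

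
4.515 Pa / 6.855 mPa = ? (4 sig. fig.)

658.6

(4.515) / (6.855 × 10⁻³) = 0.65864 × 10³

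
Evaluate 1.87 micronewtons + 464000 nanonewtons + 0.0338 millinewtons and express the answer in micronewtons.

499.67 micronewtons

In micronewtons:
  1.87 micronewtons → 1.87
  464000 nanonewtons = 464000e-3 micronewtons = 464
  0.0338 millinewtons = 0.0338e3 micronewtons = 33.8
Sum: 1.87 + 464 + 33.8 = 499.67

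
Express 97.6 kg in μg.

97600000000 μg

kilo = 10³, micro = 10⁻⁶; factor is 10⁹.
97.6 × 10⁹ = 97600000000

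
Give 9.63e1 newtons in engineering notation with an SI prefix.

= 96.3 newtons; mantissa already in [1, 1000).

96.3 newtons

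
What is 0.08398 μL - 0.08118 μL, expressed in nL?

2.8 nL

In nL:
  0.08398 μL = 0.08398e3 nL = 83.98
  0.08118 μL = 0.08118e3 nL = 81.18
Difference: 83.98 - 81.18 = 2.8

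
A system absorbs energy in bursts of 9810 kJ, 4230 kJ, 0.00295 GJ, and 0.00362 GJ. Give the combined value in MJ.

In MJ:
  9810 kJ = 9810e-3 MJ = 9.81
  4230 kJ = 4230e-3 MJ = 4.23
  0.00295 GJ = 0.00295e3 MJ = 2.95
  0.00362 GJ = 0.00362e3 MJ = 3.62
Sum: 9.81 + 4.23 + 2.95 + 3.62 = 20.61

20.61 MJ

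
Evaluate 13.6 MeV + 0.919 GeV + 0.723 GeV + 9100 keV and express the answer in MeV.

In MeV:
  13.6 MeV → 13.6
  0.919 GeV = 0.919 × 10^3 MeV = 919
  0.723 GeV = 0.723 × 10^3 MeV = 723
  9100 keV = 9100 × 10^-3 MeV = 9.1
Sum: 13.6 + 919 + 723 + 9.1 = 1664.7

1664.7 MeV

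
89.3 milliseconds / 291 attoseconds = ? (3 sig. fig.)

(89.3 × 10⁻³) / (291 × 10⁻¹⁸) = 0.3069 × 10¹⁵

307000000000000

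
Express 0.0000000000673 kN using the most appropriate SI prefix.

= 67.3 × 10^-9 N; 10^-9 is nano.

67.3 nN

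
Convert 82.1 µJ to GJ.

0.0000000000000821 GJ

micro = 10^-6, giga = 10^9; factor is 10^-15.
82.1 × 10^-15 = 0.0000000000000821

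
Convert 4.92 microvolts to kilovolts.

0.00000000492 kilovolts

micro = 1e-6, kilo = 1e3; factor is 1e-9.
4.92 × 1e-9 = 0.00000000492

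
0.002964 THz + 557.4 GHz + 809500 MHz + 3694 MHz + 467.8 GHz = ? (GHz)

1841.358 GHz

In GHz:
  0.002964 THz = 0.002964 × 10³ GHz = 2.964
  557.4 GHz → 557.4
  809500 MHz = 809500 × 10⁻³ GHz = 809.5
  3694 MHz = 3694 × 10⁻³ GHz = 3.694
  467.8 GHz → 467.8
Sum: 2.964 + 557.4 + 809.5 + 3.694 + 467.8 = 1841.358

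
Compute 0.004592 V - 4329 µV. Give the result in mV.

In mV:
  0.004592 V = 0.004592 × 10³ mV = 4.592
  4329 µV = 4329 × 10⁻³ mV = 4.329
Difference: 4.592 - 4.329 = 0.263

0.263 mV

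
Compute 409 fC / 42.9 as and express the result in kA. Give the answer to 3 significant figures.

(409 × 10⁻¹⁵) / (42.9 × 10⁻¹⁸) = 9.5338 × 10³ A

9.53 kA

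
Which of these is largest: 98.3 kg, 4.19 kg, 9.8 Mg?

9.8 Mg

98.3 kg = 98300 g
4.19 kg = 4190 g
9.8 Mg = 9800000 g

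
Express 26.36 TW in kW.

26360000000 kW

tera = 10^12, kilo = 10^3; factor is 10^9.
26.36 × 10^9 = 26360000000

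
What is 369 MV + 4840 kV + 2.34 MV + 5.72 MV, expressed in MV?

In MV:
  369 MV → 369
  4840 kV = 4840 × 10⁻³ MV = 4.84
  2.34 MV → 2.34
  5.72 MV → 5.72
Sum: 369 + 4.84 + 2.34 + 5.72 = 381.9

381.9 MV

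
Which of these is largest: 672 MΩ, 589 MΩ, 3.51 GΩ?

3.51 GΩ

672 MΩ = 672000000 Ω
589 MΩ = 589000000 Ω
3.51 GΩ = 3510000000 Ω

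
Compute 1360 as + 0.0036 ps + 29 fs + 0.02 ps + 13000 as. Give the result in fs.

In fs:
  1360 as = 1360e-3 fs = 1.36
  0.0036 ps = 0.0036e3 fs = 3.6
  29 fs → 29
  0.02 ps = 0.02e3 fs = 20
  13000 as = 13000e-3 fs = 13
Sum: 1.36 + 3.6 + 29 + 20 + 13 = 66.96

66.96 fs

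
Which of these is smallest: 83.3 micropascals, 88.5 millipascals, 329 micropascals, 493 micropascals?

83.3 micropascals

83.3 micropascals = 0.0000833 pascals
88.5 millipascals = 0.0885 pascals
329 micropascals = 0.000329 pascals
493 micropascals = 0.000493 pascals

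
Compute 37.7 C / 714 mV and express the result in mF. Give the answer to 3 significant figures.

52800 mF

(37.7) / (714 × 10^-3) = 0.052801 × 10^3 F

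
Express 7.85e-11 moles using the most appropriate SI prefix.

= 78.5e-12 moles; 1e-12 is pico.

78.5 picomoles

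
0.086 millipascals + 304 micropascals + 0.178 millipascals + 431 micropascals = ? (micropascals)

In micropascals:
  0.086 millipascals = 0.086e3 micropascals = 86
  304 micropascals → 304
  0.178 millipascals = 0.178e3 micropascals = 178
  431 micropascals → 431
Sum: 86 + 304 + 178 + 431 = 999

999 micropascals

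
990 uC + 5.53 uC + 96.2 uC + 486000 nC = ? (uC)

1577.73 uC

In uC:
  990 uC → 990
  5.53 uC → 5.53
  96.2 uC → 96.2
  486000 nC = 486000 × 10⁻³ uC = 486
Sum: 990 + 5.53 + 96.2 + 486 = 1577.73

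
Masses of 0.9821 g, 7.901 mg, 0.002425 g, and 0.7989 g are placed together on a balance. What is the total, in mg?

1791.326 mg

In mg:
  0.9821 g = 0.9821e3 mg = 982.1
  7.901 mg → 7.901
  0.002425 g = 0.002425e3 mg = 2.425
  0.7989 g = 0.7989e3 mg = 798.9
Sum: 982.1 + 7.901 + 2.425 + 798.9 = 1791.326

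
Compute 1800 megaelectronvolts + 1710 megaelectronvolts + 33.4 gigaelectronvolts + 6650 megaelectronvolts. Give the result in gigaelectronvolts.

In gigaelectronvolts:
  1800 megaelectronvolts = 1800 × 10^-3 gigaelectronvolts = 1.8
  1710 megaelectronvolts = 1710 × 10^-3 gigaelectronvolts = 1.71
  33.4 gigaelectronvolts → 33.4
  6650 megaelectronvolts = 6650 × 10^-3 gigaelectronvolts = 6.65
Sum: 1.8 + 1.71 + 33.4 + 6.65 = 43.56

43.56 gigaelectronvolts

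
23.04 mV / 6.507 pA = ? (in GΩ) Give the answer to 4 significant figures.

3.541 GΩ

(23.04 × 10⁻³) / (6.507 × 10⁻¹²) = 3.5408 × 10⁹ Ω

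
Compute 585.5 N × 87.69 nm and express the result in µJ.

51.342495 µJ

585.5 × 87.69 × 10⁻⁹ = 51342.495 × 10⁻⁹ J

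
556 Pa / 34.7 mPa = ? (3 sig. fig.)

(556) / (34.7 × 10^-3) = 16.02 × 10^3

16000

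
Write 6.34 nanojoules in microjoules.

nano = 1e-9, micro = 1e-6; factor is 1e-3.
6.34 × 1e-3 = 0.00634

0.00634 microjoules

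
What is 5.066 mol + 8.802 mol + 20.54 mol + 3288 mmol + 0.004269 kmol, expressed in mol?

41.965 mol

In mol:
  5.066 mol → 5.066
  8.802 mol → 8.802
  20.54 mol → 20.54
  3288 mmol = 3288 × 10⁻³ mol = 3.288
  0.004269 kmol = 0.004269 × 10³ mol = 4.269
Sum: 5.066 + 8.802 + 20.54 + 3.288 + 4.269 = 41.965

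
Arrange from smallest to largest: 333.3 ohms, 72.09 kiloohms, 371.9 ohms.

333.3 ohms < 371.9 ohms < 72.09 kiloohms

333.3 ohms = 333.3 ohms
72.09 kiloohms = 72090 ohms
371.9 ohms = 371.9 ohms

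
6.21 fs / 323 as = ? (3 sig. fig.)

(6.21 × 10^-15) / (323 × 10^-18) = 0.01923 × 10^3

19.2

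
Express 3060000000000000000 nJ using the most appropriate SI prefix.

3.06 GJ

= 3.06 × 10⁹ J; 10⁹ is giga.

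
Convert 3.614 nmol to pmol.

nano = 10^-9, pico = 10^-12; factor is 10^3.
3.614 × 10^3 = 3614

3614 pmol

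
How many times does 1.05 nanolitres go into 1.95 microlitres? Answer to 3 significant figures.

1860

(1.95 × 10⁻⁶) / (1.05 × 10⁻⁹) = 1.857 × 10³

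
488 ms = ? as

488000000000000000 as

milli = 10^-3, atto = 10^-18; factor is 10^15.
488 × 10^15 = 488000000000000000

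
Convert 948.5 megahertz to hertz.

mega = 10^6, (no prefix) = 10^0; factor is 10^6.
948.5 × 10^6 = 948500000

948500000 hertz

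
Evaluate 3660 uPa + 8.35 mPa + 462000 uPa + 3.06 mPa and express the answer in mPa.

In mPa:
  3660 uPa = 3660 × 10⁻³ mPa = 3.66
  8.35 mPa → 8.35
  462000 uPa = 462000 × 10⁻³ mPa = 462
  3.06 mPa → 3.06
Sum: 3.66 + 8.35 + 462 + 3.06 = 477.07

477.07 mPa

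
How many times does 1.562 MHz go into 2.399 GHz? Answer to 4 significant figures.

(2.399 × 10^9) / (1.562 × 10^6) = 1.5359 × 10^3

1536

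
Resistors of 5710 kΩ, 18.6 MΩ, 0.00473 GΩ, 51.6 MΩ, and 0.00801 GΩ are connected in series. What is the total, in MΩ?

88.65 MΩ

In MΩ:
  5710 kΩ = 5710 × 10^-3 MΩ = 5.71
  18.6 MΩ → 18.6
  0.00473 GΩ = 0.00473 × 10^3 MΩ = 4.73
  51.6 MΩ → 51.6
  0.00801 GΩ = 0.00801 × 10^3 MΩ = 8.01
Sum: 5.71 + 18.6 + 4.73 + 51.6 + 8.01 = 88.65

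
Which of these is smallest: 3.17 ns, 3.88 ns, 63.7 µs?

3.17 ns

3.17 ns = 0.00000000317 s
3.88 ns = 0.00000000388 s
63.7 µs = 0.0000637 s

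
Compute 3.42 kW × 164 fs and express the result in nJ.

3.42e3 × 164e-15 = 560.88e-12 J

0.56088 nJ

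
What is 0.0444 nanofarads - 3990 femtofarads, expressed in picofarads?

40.41 picofarads

In picofarads:
  0.0444 nanofarads = 0.0444e3 picofarads = 44.4
  3990 femtofarads = 3990e-3 picofarads = 3.99
Difference: 44.4 - 3.99 = 40.41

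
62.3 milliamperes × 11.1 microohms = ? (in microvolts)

0.69153 microvolts

62.3e-3 × 11.1e-6 = 691.53e-9 V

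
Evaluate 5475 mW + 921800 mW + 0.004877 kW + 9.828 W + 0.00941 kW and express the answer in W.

In W:
  5475 mW = 5475 × 10^-3 W = 5.475
  921800 mW = 921800 × 10^-3 W = 921.8
  0.004877 kW = 0.004877 × 10^3 W = 4.877
  9.828 W → 9.828
  0.00941 kW = 0.00941 × 10^3 W = 9.41
Sum: 5.475 + 921.8 + 4.877 + 9.828 + 9.41 = 951.39

951.39 W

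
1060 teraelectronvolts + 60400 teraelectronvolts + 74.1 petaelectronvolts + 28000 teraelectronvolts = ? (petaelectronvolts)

In petaelectronvolts:
  1060 teraelectronvolts = 1060e-3 petaelectronvolts = 1.06
  60400 teraelectronvolts = 60400e-3 petaelectronvolts = 60.4
  74.1 petaelectronvolts → 74.1
  28000 teraelectronvolts = 28000e-3 petaelectronvolts = 28
Sum: 1.06 + 60.4 + 74.1 + 28 = 163.56

163.56 petaelectronvolts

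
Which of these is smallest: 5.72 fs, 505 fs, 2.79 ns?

5.72 fs

5.72 fs = 0.00000000000000572 s
505 fs = 0.000000000000505 s
2.79 ns = 0.00000000279 s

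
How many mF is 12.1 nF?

0.0000121 mF

nano = 10^-9, milli = 10^-3; factor is 10^-6.
12.1 × 10^-6 = 0.0000121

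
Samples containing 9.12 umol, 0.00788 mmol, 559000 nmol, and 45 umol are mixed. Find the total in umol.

In umol:
  9.12 umol → 9.12
  0.00788 mmol = 0.00788 × 10³ umol = 7.88
  559000 nmol = 559000 × 10⁻³ umol = 559
  45 umol → 45
Sum: 9.12 + 7.88 + 559 + 45 = 621

621 umol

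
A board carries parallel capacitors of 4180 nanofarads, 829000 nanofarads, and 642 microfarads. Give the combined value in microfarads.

1475.18 microfarads

In microfarads:
  4180 nanofarads = 4180 × 10⁻³ microfarads = 4.18
  829000 nanofarads = 829000 × 10⁻³ microfarads = 829
  642 microfarads → 642
Sum: 4.18 + 829 + 642 = 1475.18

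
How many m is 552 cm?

centi = 1e-2, (no prefix) = 1e0; factor is 1e-2.
552 × 1e-2 = 5.52

5.52 m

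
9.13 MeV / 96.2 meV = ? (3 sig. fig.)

(9.13 × 10^6) / (96.2 × 10^-3) = 0.09491 × 10^9

94900000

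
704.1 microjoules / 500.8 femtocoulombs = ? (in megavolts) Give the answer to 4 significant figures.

1406 megavolts

(704.1 × 10⁻⁶) / (500.8 × 10⁻¹⁵) = 1.40595 × 10⁹ V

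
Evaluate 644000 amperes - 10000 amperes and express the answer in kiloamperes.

In kiloamperes:
  644000 amperes = 644000 × 10^-3 kiloamperes = 644
  10000 amperes = 10000 × 10^-3 kiloamperes = 10
Difference: 644 - 10 = 634

634 kiloamperes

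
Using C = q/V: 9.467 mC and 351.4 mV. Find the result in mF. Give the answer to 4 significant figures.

26.94 mF

(9.467 × 10^-3) / (351.4 × 10^-3) = 0.0269408 F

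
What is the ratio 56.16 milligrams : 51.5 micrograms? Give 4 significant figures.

(56.16 × 10⁻³) / (51.5 × 10⁻⁶) = 1.0905 × 10³

1090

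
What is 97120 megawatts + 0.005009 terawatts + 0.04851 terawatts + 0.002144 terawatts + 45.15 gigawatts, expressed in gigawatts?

197.933 gigawatts

In gigawatts:
  97120 megawatts = 97120 × 10^-3 gigawatts = 97.12
  0.005009 terawatts = 0.005009 × 10^3 gigawatts = 5.009
  0.04851 terawatts = 0.04851 × 10^3 gigawatts = 48.51
  0.002144 terawatts = 0.002144 × 10^3 gigawatts = 2.144
  45.15 gigawatts → 45.15
Sum: 97.12 + 5.009 + 48.51 + 2.144 + 45.15 = 197.933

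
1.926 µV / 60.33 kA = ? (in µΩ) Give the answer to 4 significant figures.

(1.926 × 10⁻⁶) / (60.33 × 10³) = 0.0319244 × 10⁻⁹ Ω

0.00003192 µΩ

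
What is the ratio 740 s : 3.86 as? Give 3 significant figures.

192000000000000000000

(740) / (3.86 × 10⁻¹⁸) = 191.7 × 10¹⁸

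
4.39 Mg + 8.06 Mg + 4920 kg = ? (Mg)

In Mg:
  4.39 Mg → 4.39
  8.06 Mg → 8.06
  4920 kg = 4920 × 10^-3 Mg = 4.92
Sum: 4.39 + 8.06 + 4.92 = 17.37

17.37 Mg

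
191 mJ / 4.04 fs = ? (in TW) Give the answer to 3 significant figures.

(191e-3) / (4.04e-15) = 47.277e12 W

47.3 TW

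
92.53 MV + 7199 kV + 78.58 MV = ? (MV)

178.309 MV

In MV:
  92.53 MV → 92.53
  7199 kV = 7199 × 10⁻³ MV = 7.199
  78.58 MV → 78.58
Sum: 92.53 + 7.199 + 78.58 = 178.309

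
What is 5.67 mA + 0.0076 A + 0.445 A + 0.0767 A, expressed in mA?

In mA:
  5.67 mA → 5.67
  0.0076 A = 0.0076e3 mA = 7.6
  0.445 A = 0.445e3 mA = 445
  0.0767 A = 0.0767e3 mA = 76.7
Sum: 5.67 + 7.6 + 445 + 76.7 = 534.97

534.97 mA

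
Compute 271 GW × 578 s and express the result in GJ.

271 × 10⁹ × 578 = 156638 × 10⁹ J

156638 GJ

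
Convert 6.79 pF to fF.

6790 fF

pico = 10^-12, femto = 10^-15; factor is 10^3.
6.79 × 10^3 = 6790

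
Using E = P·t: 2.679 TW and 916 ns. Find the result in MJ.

2.453964 MJ

2.679 × 10^12 × 916 × 10^-9 = 2453.964 × 10^3 J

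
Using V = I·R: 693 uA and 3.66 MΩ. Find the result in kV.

2.53638 kV

693 × 10⁻⁶ × 3.66 × 10⁶ = 2536.38 V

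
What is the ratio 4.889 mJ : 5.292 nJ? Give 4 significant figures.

(4.889 × 10⁻³) / (5.292 × 10⁻⁹) = 0.92385 × 10⁶

923800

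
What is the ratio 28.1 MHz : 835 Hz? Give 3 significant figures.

(28.1e6) / (835) = 0.03365e6

33700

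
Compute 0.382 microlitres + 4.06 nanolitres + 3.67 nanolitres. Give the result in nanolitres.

389.73 nanolitres

In nanolitres:
  0.382 microlitres = 0.382 × 10³ nanolitres = 382
  4.06 nanolitres → 4.06
  3.67 nanolitres → 3.67
Sum: 382 + 4.06 + 3.67 = 389.73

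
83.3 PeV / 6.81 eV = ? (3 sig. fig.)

(83.3 × 10¹⁵) / (6.81) = 12.23 × 10¹⁵

12200000000000000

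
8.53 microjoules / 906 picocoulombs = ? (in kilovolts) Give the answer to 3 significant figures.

9.42 kilovolts

(8.53 × 10^-6) / (906 × 10^-12) = 0.009415 × 10^6 V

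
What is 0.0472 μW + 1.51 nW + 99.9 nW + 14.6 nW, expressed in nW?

In nW:
  0.0472 μW = 0.0472 × 10^3 nW = 47.2
  1.51 nW → 1.51
  99.9 nW → 99.9
  14.6 nW → 14.6
Sum: 47.2 + 1.51 + 99.9 + 14.6 = 163.21

163.21 nW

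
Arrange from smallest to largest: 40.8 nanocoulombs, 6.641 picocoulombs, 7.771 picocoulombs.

6.641 picocoulombs < 7.771 picocoulombs < 40.8 nanocoulombs

40.8 nanocoulombs = 0.0000000408 coulombs
6.641 picocoulombs = 0.000000000006641 coulombs
7.771 picocoulombs = 0.000000000007771 coulombs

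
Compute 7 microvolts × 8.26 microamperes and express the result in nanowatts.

7e-6 × 8.26e-6 = 57.82e-12 W

0.05782 nanowatts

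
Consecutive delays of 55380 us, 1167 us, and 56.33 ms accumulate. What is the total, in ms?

In ms:
  55380 us = 55380 × 10^-3 ms = 55.38
  1167 us = 1167 × 10^-3 ms = 1.167
  56.33 ms → 56.33
Sum: 55.38 + 1.167 + 56.33 = 112.877

112.877 ms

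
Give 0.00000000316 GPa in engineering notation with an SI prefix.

= 3.16 Pa; mantissa already in [1, 1000).

3.16 Pa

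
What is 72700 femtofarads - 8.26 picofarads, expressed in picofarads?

64.44 picofarads

In picofarads:
  72700 femtofarads = 72700 × 10^-3 picofarads = 72.7
  8.26 picofarads → 8.26
Difference: 72.7 - 8.26 = 64.44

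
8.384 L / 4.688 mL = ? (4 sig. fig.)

1788

(8.384) / (4.688 × 10⁻³) = 1.7884 × 10³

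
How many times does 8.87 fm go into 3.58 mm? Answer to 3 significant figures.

404000000000

(3.58e-3) / (8.87e-15) = 0.4036e12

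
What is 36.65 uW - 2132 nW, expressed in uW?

34.518 uW

In uW:
  36.65 uW → 36.65
  2132 nW = 2132 × 10^-3 uW = 2.132
Difference: 36.65 - 2.132 = 34.518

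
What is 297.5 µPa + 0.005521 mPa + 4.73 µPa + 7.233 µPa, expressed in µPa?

314.984 µPa

In µPa:
  297.5 µPa → 297.5
  0.005521 mPa = 0.005521 × 10^3 µPa = 5.521
  4.73 µPa → 4.73
  7.233 µPa → 7.233
Sum: 297.5 + 5.521 + 4.73 + 7.233 = 314.984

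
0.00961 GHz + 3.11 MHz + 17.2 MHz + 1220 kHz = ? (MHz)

31.14 MHz

In MHz:
  0.00961 GHz = 0.00961 × 10³ MHz = 9.61
  3.11 MHz → 3.11
  17.2 MHz → 17.2
  1220 kHz = 1220 × 10⁻³ MHz = 1.22
Sum: 9.61 + 3.11 + 17.2 + 1.22 = 31.14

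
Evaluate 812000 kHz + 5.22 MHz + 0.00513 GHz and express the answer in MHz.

In MHz:
  812000 kHz = 812000e-3 MHz = 812
  5.22 MHz → 5.22
  0.00513 GHz = 0.00513e3 MHz = 5.13
Sum: 812 + 5.22 + 5.13 = 822.35

822.35 MHz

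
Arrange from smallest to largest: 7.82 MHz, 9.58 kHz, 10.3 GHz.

7.82 MHz = 7820000 Hz
9.58 kHz = 9580 Hz
10.3 GHz = 10300000000 Hz

9.58 kHz < 7.82 MHz < 10.3 GHz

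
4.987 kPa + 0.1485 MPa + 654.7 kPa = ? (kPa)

808.187 kPa

In kPa:
  4.987 kPa → 4.987
  0.1485 MPa = 0.1485 × 10³ kPa = 148.5
  654.7 kPa → 654.7
Sum: 4.987 + 148.5 + 654.7 = 808.187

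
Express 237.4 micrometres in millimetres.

0.2374 millimetres

micro = 1e-6, milli = 1e-3; factor is 1e-3.
237.4 × 1e-3 = 0.2374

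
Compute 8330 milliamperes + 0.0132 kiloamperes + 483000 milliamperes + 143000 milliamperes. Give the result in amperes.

In amperes:
  8330 milliamperes = 8330 × 10⁻³ amperes = 8.33
  0.0132 kiloamperes = 0.0132 × 10³ amperes = 13.2
  483000 milliamperes = 483000 × 10⁻³ amperes = 483
  143000 milliamperes = 143000 × 10⁻³ amperes = 143
Sum: 8.33 + 13.2 + 483 + 143 = 647.53

647.53 amperes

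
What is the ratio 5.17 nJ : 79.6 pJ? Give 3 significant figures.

(5.17 × 10^-9) / (79.6 × 10^-12) = 0.06495 × 10^3

64.9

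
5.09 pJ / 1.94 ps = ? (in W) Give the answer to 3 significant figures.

2.62 W

(5.09e-12) / (1.94e-12) = 2.6237 W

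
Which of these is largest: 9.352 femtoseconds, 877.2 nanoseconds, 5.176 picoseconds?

9.352 femtoseconds = 0.000000000000009352 seconds
877.2 nanoseconds = 0.0000008772 seconds
5.176 picoseconds = 0.000000000005176 seconds

877.2 nanoseconds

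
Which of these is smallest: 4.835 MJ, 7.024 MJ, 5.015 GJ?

4.835 MJ

4.835 MJ = 4835000 J
7.024 MJ = 7024000 J
5.015 GJ = 5015000000 J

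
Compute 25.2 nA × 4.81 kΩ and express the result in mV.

0.121212 mV

25.2 × 10^-9 × 4.81 × 10^3 = 121.212 × 10^-6 V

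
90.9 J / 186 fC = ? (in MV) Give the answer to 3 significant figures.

(90.9) / (186 × 10⁻¹⁵) = 0.48871 × 10¹⁵ V

489000000 MV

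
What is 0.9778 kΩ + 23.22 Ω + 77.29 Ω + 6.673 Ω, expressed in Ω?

In Ω:
  0.9778 kΩ = 0.9778e3 Ω = 977.8
  23.22 Ω → 23.22
  77.29 Ω → 77.29
  6.673 Ω → 6.673
Sum: 977.8 + 23.22 + 77.29 + 6.673 = 1084.983

1084.983 Ω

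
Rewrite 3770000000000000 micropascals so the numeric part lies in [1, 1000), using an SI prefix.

3.77 gigapascals

= 3.77e9 pascals; 1e9 is giga.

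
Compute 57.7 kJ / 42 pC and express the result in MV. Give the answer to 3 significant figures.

1370000000 MV

(57.7 × 10^3) / (42 × 10^-12) = 1.3738 × 10^15 V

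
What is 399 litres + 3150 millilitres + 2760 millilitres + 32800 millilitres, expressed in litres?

437.71 litres

In litres:
  399 litres → 399
  3150 millilitres = 3150e-3 litres = 3.15
  2760 millilitres = 2760e-3 litres = 2.76
  32800 millilitres = 32800e-3 litres = 32.8
Sum: 399 + 3.15 + 2.76 + 32.8 = 437.71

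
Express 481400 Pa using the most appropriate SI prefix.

481.4 kPa

= 481.4 × 10^3 Pa; 10^3 is kilo.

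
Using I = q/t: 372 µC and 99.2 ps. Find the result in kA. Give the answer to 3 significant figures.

3750 kA

(372 × 10^-6) / (99.2 × 10^-12) = 3.75 × 10^6 A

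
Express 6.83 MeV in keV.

6830 keV

mega = 1e6, kilo = 1e3; factor is 1e3.
6.83 × 1e3 = 6830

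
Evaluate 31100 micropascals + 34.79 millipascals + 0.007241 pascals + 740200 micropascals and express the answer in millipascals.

813.331 millipascals

In millipascals:
  31100 micropascals = 31100 × 10⁻³ millipascals = 31.1
  34.79 millipascals → 34.79
  0.007241 pascals = 0.007241 × 10³ millipascals = 7.241
  740200 micropascals = 740200 × 10⁻³ millipascals = 740.2
Sum: 31.1 + 34.79 + 7.241 + 740.2 = 813.331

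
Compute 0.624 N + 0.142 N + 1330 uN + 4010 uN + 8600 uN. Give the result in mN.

779.94 mN

In mN:
  0.624 N = 0.624e3 mN = 624
  0.142 N = 0.142e3 mN = 142
  1330 uN = 1330e-3 mN = 1.33
  4010 uN = 4010e-3 mN = 4.01
  8600 uN = 8600e-3 mN = 8.6
Sum: 624 + 142 + 1.33 + 4.01 + 8.6 = 779.94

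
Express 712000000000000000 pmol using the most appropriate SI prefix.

712 kmol

= 712 × 10³ mol; 10³ is kilo.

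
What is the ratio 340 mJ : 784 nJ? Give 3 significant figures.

(340e-3) / (784e-9) = 0.4337e6

434000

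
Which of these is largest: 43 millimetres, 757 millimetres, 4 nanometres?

43 millimetres = 0.043 metres
757 millimetres = 0.757 metres
4 nanometres = 0.000000004 metres

757 millimetres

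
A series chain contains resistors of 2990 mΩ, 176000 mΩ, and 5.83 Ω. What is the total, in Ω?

184.82 Ω

In Ω:
  2990 mΩ = 2990e-3 Ω = 2.99
  176000 mΩ = 176000e-3 Ω = 176
  5.83 Ω → 5.83
Sum: 2.99 + 176 + 5.83 = 184.82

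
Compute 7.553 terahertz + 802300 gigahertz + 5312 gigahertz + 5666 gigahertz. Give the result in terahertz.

820.831 terahertz

In terahertz:
  7.553 terahertz → 7.553
  802300 gigahertz = 802300 × 10⁻³ terahertz = 802.3
  5312 gigahertz = 5312 × 10⁻³ terahertz = 5.312
  5666 gigahertz = 5666 × 10⁻³ terahertz = 5.666
Sum: 7.553 + 802.3 + 5.312 + 5.666 = 820.831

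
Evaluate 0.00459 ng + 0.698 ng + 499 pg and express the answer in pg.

1201.59 pg

In pg:
  0.00459 ng = 0.00459e3 pg = 4.59
  0.698 ng = 0.698e3 pg = 698
  499 pg → 499
Sum: 4.59 + 698 + 499 = 1201.59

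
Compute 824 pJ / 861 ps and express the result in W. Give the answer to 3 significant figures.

0.957 W

(824 × 10^-12) / (861 × 10^-12) = 0.95703 W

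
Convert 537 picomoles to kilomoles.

pico = 10⁻¹², kilo = 10³; factor is 10⁻¹⁵.
537 × 10⁻¹⁵ = 0.000000000000537

0.000000000000537 kilomoles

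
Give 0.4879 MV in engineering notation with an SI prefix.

= 487.9e3 V; 1e3 is kilo.

487.9 kV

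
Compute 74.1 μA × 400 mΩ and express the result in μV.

74.1 × 10⁻⁶ × 400 × 10⁻³ = 29640 × 10⁻⁹ V

29.64 μV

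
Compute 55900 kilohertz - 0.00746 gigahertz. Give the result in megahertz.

In megahertz:
  55900 kilohertz = 55900 × 10⁻³ megahertz = 55.9
  0.00746 gigahertz = 0.00746 × 10³ megahertz = 7.46
Difference: 55.9 - 7.46 = 48.44

48.44 megahertz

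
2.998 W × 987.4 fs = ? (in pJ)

2.998 × 987.4 × 10⁻¹⁵ = 2960.2252 × 10⁻¹⁵ J

2.9602252 pJ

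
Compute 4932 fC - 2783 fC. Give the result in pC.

In pC:
  4932 fC = 4932e-3 pC = 4.932
  2783 fC = 2783e-3 pC = 2.783
Difference: 4.932 - 2.783 = 2.149

2.149 pC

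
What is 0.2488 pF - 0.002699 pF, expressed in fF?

246.101 fF

In fF:
  0.2488 pF = 0.2488e3 fF = 248.8
  0.002699 pF = 0.002699e3 fF = 2.699
Difference: 248.8 - 2.699 = 246.101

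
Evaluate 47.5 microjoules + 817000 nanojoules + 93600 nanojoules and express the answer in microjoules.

958.1 microjoules

In microjoules:
  47.5 microjoules → 47.5
  817000 nanojoules = 817000 × 10^-3 microjoules = 817
  93600 nanojoules = 93600 × 10^-3 microjoules = 93.6
Sum: 47.5 + 817 + 93.6 = 958.1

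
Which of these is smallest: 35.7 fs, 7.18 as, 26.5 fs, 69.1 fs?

35.7 fs = 0.0000000000000357 s
7.18 as = 0.00000000000000000718 s
26.5 fs = 0.0000000000000265 s
69.1 fs = 0.0000000000000691 s

7.18 as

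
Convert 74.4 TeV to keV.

tera = 1e12, kilo = 1e3; factor is 1e9.
74.4 × 1e9 = 74400000000

74400000000 keV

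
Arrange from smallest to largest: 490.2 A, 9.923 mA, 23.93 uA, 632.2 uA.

490.2 A = 490.2 A
9.923 mA = 0.009923 A
23.93 uA = 0.00002393 A
632.2 uA = 0.0006322 A

23.93 uA < 632.2 uA < 9.923 mA < 490.2 A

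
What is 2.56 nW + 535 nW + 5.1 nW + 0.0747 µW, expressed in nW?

In nW:
  2.56 nW → 2.56
  535 nW → 535
  5.1 nW → 5.1
  0.0747 µW = 0.0747e3 nW = 74.7
Sum: 2.56 + 535 + 5.1 + 74.7 = 617.36

617.36 nW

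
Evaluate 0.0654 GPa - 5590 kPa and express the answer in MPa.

59.81 MPa

In MPa:
  0.0654 GPa = 0.0654e3 MPa = 65.4
  5590 kPa = 5590e-3 MPa = 5.59
Difference: 65.4 - 5.59 = 59.81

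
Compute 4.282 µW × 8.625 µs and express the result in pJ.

36.93225 pJ

4.282 × 10⁻⁶ × 8.625 × 10⁻⁶ = 36.93225 × 10⁻¹² J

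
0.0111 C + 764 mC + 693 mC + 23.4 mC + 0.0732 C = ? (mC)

1564.7 mC

In mC:
  0.0111 C = 0.0111 × 10³ mC = 11.1
  764 mC → 764
  693 mC → 693
  23.4 mC → 23.4
  0.0732 C = 0.0732 × 10³ mC = 73.2
Sum: 11.1 + 764 + 693 + 23.4 + 73.2 = 1564.7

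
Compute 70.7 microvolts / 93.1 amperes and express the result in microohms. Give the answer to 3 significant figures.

0.759 microohms

(70.7 × 10⁻⁶) / (93.1) = 0.7594 × 10⁻⁶ Ω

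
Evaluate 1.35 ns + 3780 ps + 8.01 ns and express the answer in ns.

In ns:
  1.35 ns → 1.35
  3780 ps = 3780 × 10^-3 ns = 3.78
  8.01 ns → 8.01
Sum: 1.35 + 3.78 + 8.01 = 13.14

13.14 ns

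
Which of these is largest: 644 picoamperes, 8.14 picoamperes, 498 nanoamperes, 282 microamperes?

282 microamperes

644 picoamperes = 0.000000000644 amperes
8.14 picoamperes = 0.00000000000814 amperes
498 nanoamperes = 0.000000498 amperes
282 microamperes = 0.000282 amperes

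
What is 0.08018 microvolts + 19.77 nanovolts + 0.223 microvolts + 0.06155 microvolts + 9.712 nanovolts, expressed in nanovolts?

In nanovolts:
  0.08018 microvolts = 0.08018 × 10³ nanovolts = 80.18
  19.77 nanovolts → 19.77
  0.223 microvolts = 0.223 × 10³ nanovolts = 223
  0.06155 microvolts = 0.06155 × 10³ nanovolts = 61.55
  9.712 nanovolts → 9.712
Sum: 80.18 + 19.77 + 223 + 61.55 + 9.712 = 394.212

394.212 nanovolts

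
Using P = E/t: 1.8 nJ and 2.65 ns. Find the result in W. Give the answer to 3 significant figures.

0.679 W

(1.8 × 10⁻⁹) / (2.65 × 10⁻⁹) = 0.67925 W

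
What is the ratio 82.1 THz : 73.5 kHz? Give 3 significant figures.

(82.1e12) / (73.5e3) = 1.117e9

1120000000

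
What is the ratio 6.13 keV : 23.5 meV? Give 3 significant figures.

(6.13e3) / (23.5e-3) = 0.2609e6

261000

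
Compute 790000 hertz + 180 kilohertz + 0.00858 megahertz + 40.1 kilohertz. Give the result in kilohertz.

1018.68 kilohertz

In kilohertz:
  790000 hertz = 790000e-3 kilohertz = 790
  180 kilohertz → 180
  0.00858 megahertz = 0.00858e3 kilohertz = 8.58
  40.1 kilohertz → 40.1
Sum: 790 + 180 + 8.58 + 40.1 = 1018.68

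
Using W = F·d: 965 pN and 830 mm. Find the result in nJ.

0.80095 nJ

965e-12 × 830e-3 = 800950e-15 J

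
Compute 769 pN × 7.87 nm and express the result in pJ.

0.00000605203 pJ

769 × 10⁻¹² × 7.87 × 10⁻⁹ = 6052.03 × 10⁻²¹ J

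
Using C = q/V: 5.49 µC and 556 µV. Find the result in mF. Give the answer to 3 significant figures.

9.87 mF

(5.49 × 10^-6) / (556 × 10^-6) = 0.0098741 F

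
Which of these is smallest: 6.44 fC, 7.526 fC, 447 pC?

6.44 fC

6.44 fC = 0.00000000000000644 C
7.526 fC = 0.000000000000007526 C
447 pC = 0.000000000447 C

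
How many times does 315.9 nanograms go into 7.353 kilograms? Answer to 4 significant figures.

(7.353 × 10³) / (315.9 × 10⁻⁹) = 0.023276 × 10¹²

23280000000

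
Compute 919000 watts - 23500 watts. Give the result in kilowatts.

In kilowatts:
  919000 watts = 919000e-3 kilowatts = 919
  23500 watts = 23500e-3 kilowatts = 23.5
Difference: 919 - 23.5 = 895.5

895.5 kilowatts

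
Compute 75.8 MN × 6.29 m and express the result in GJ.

75.8 × 10⁶ × 6.29 = 476.782 × 10⁶ J

0.476782 GJ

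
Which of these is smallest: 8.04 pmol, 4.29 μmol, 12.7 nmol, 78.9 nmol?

8.04 pmol = 0.00000000000804 mol
4.29 μmol = 0.00000429 mol
12.7 nmol = 0.0000000127 mol
78.9 nmol = 0.0000000789 mol

8.04 pmol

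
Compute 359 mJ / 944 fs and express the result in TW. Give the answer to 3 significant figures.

(359 × 10⁻³) / (944 × 10⁻¹⁵) = 0.3803 × 10¹² W

0.380 TW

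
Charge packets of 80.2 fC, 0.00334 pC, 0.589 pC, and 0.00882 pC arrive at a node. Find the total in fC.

In fC:
  80.2 fC → 80.2
  0.00334 pC = 0.00334e3 fC = 3.34
  0.589 pC = 0.589e3 fC = 589
  0.00882 pC = 0.00882e3 fC = 8.82
Sum: 80.2 + 3.34 + 589 + 8.82 = 681.36

681.36 fC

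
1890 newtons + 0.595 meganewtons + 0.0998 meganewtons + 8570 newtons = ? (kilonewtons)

In kilonewtons:
  1890 newtons = 1890 × 10^-3 kilonewtons = 1.89
  0.595 meganewtons = 0.595 × 10^3 kilonewtons = 595
  0.0998 meganewtons = 0.0998 × 10^3 kilonewtons = 99.8
  8570 newtons = 8570 × 10^-3 kilonewtons = 8.57
Sum: 1.89 + 595 + 99.8 + 8.57 = 705.26

705.26 kilonewtons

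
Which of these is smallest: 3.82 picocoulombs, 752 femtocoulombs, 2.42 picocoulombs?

3.82 picocoulombs = 0.00000000000382 coulombs
752 femtocoulombs = 0.000000000000752 coulombs
2.42 picocoulombs = 0.00000000000242 coulombs

752 femtocoulombs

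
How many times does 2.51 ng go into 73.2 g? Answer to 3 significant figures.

(73.2) / (2.51 × 10⁻⁹) = 29.16 × 10⁹

29200000000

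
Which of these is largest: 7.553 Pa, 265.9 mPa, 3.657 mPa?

7.553 Pa

7.553 Pa = 7.553 Pa
265.9 mPa = 0.2659 Pa
3.657 mPa = 0.003657 Pa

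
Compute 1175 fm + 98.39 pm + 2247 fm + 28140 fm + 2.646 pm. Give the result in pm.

In pm:
  1175 fm = 1175e-3 pm = 1.175
  98.39 pm → 98.39
  2247 fm = 2247e-3 pm = 2.247
  28140 fm = 28140e-3 pm = 28.14
  2.646 pm → 2.646
Sum: 1.175 + 98.39 + 2.247 + 28.14 + 2.646 = 132.598

132.598 pm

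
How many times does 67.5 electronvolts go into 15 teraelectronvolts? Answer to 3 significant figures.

222000000000

(15 × 10¹²) / (67.5) = 0.2222 × 10¹²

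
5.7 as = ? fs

0.0057 fs

atto = 10⁻¹⁸, femto = 10⁻¹⁵; factor is 10⁻³.
5.7 × 10⁻³ = 0.0057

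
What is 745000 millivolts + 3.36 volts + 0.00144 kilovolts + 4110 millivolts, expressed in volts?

In volts:
  745000 millivolts = 745000 × 10^-3 volts = 745
  3.36 volts → 3.36
  0.00144 kilovolts = 0.00144 × 10^3 volts = 1.44
  4110 millivolts = 4110 × 10^-3 volts = 4.11
Sum: 745 + 3.36 + 1.44 + 4.11 = 753.91

753.91 volts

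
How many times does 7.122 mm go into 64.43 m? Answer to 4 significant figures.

(64.43) / (7.122 × 10^-3) = 9.0466 × 10^3

9047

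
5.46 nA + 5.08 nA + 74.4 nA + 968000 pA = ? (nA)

1052.94 nA

In nA:
  5.46 nA → 5.46
  5.08 nA → 5.08
  74.4 nA → 74.4
  968000 pA = 968000 × 10⁻³ nA = 968
Sum: 5.46 + 5.08 + 74.4 + 968 = 1052.94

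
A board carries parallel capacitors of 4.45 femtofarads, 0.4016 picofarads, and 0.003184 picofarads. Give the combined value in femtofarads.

In femtofarads:
  4.45 femtofarads → 4.45
  0.4016 picofarads = 0.4016 × 10^3 femtofarads = 401.6
  0.003184 picofarads = 0.003184 × 10^3 femtofarads = 3.184
Sum: 4.45 + 401.6 + 3.184 = 409.234

409.234 femtofarads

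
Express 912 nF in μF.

nano = 10^-9, micro = 10^-6; factor is 10^-3.
912 × 10^-3 = 0.912

0.912 μF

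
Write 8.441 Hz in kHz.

0.008441 kHz

(no prefix) = 10⁰, kilo = 10³; factor is 10⁻³.
8.441 × 10⁻³ = 0.008441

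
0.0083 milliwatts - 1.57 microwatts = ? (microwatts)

In microwatts:
  0.0083 milliwatts = 0.0083 × 10³ microwatts = 8.3
  1.57 microwatts → 1.57
Difference: 8.3 - 1.57 = 6.73

6.73 microwatts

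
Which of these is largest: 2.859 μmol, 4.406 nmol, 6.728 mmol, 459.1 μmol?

6.728 mmol

2.859 μmol = 0.000002859 mol
4.406 nmol = 0.000000004406 mol
6.728 mmol = 0.006728 mol
459.1 μmol = 0.0004591 mol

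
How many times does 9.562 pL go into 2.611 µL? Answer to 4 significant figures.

273100

(2.611e-6) / (9.562e-12) = 0.27306e6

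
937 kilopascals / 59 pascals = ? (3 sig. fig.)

15900

(937 × 10³) / (59) = 15.88 × 10³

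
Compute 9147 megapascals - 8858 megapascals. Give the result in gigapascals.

0.289 gigapascals

In gigapascals:
  9147 megapascals = 9147 × 10⁻³ gigapascals = 9.147
  8858 megapascals = 8858 × 10⁻³ gigapascals = 8.858
Difference: 9.147 - 8.858 = 0.289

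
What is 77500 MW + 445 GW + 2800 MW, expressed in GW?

525.3 GW

In GW:
  77500 MW = 77500 × 10⁻³ GW = 77.5
  445 GW → 445
  2800 MW = 2800 × 10⁻³ GW = 2.8
Sum: 77.5 + 445 + 2.8 = 525.3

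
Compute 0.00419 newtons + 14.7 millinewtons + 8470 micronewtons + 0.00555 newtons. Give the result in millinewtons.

In millinewtons:
  0.00419 newtons = 0.00419e3 millinewtons = 4.19
  14.7 millinewtons → 14.7
  8470 micronewtons = 8470e-3 millinewtons = 8.47
  0.00555 newtons = 0.00555e3 millinewtons = 5.55
Sum: 4.19 + 14.7 + 8.47 + 5.55 = 32.91

32.91 millinewtons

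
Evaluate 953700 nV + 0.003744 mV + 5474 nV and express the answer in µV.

962.918 µV

In µV:
  953700 nV = 953700 × 10⁻³ µV = 953.7
  0.003744 mV = 0.003744 × 10³ µV = 3.744
  5474 nV = 5474 × 10⁻³ µV = 5.474
Sum: 953.7 + 3.744 + 5.474 = 962.918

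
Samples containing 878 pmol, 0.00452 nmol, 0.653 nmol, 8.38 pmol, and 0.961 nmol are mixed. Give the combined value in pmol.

In pmol:
  878 pmol → 878
  0.00452 nmol = 0.00452 × 10^3 pmol = 4.52
  0.653 nmol = 0.653 × 10^3 pmol = 653
  8.38 pmol → 8.38
  0.961 nmol = 0.961 × 10^3 pmol = 961
Sum: 878 + 4.52 + 653 + 8.38 + 961 = 2504.9

2504.9 pmol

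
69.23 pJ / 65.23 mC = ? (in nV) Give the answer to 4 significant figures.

1.061 nV

(69.23 × 10⁻¹²) / (65.23 × 10⁻³) = 1.06132 × 10⁻⁹ V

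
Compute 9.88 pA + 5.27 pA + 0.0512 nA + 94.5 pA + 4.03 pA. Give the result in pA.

164.88 pA

In pA:
  9.88 pA → 9.88
  5.27 pA → 5.27
  0.0512 nA = 0.0512e3 pA = 51.2
  94.5 pA → 94.5
  4.03 pA → 4.03
Sum: 9.88 + 5.27 + 51.2 + 94.5 + 4.03 = 164.88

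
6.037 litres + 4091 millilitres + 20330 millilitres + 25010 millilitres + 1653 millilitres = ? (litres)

57.121 litres

In litres:
  6.037 litres → 6.037
  4091 millilitres = 4091e-3 litres = 4.091
  20330 millilitres = 20330e-3 litres = 20.33
  25010 millilitres = 25010e-3 litres = 25.01
  1653 millilitres = 1653e-3 litres = 1.653
Sum: 6.037 + 4.091 + 20.33 + 25.01 + 1.653 = 57.121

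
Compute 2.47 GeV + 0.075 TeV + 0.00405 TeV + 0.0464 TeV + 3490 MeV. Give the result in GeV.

131.41 GeV

In GeV:
  2.47 GeV → 2.47
  0.075 TeV = 0.075e3 GeV = 75
  0.00405 TeV = 0.00405e3 GeV = 4.05
  0.0464 TeV = 0.0464e3 GeV = 46.4
  3490 MeV = 3490e-3 GeV = 3.49
Sum: 2.47 + 75 + 4.05 + 46.4 + 3.49 = 131.41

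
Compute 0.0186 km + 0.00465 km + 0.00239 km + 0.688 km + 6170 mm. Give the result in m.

In m:
  0.0186 km = 0.0186e3 m = 18.6
  0.00465 km = 0.00465e3 m = 4.65
  0.00239 km = 0.00239e3 m = 2.39
  0.688 km = 0.688e3 m = 688
  6170 mm = 6170e-3 m = 6.17
Sum: 18.6 + 4.65 + 2.39 + 688 + 6.17 = 719.81

719.81 m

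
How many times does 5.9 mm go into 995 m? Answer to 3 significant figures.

(995) / (5.9 × 10^-3) = 168.6 × 10^3

169000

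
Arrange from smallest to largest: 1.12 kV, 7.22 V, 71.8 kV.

7.22 V < 1.12 kV < 71.8 kV

1.12 kV = 1120 V
7.22 V = 7.22 V
71.8 kV = 71800 V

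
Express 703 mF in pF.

milli = 1e-3, pico = 1e-12; factor is 1e9.
703 × 1e9 = 703000000000

703000000000 pF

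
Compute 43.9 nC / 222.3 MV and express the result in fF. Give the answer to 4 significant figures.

(43.9 × 10⁻⁹) / (222.3 × 10⁶) = 0.197481 × 10⁻¹⁵ F

0.1975 fF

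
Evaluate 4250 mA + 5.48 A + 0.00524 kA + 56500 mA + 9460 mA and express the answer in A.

80.93 A

In A:
  4250 mA = 4250e-3 A = 4.25
  5.48 A → 5.48
  0.00524 kA = 0.00524e3 A = 5.24
  56500 mA = 56500e-3 A = 56.5
  9460 mA = 9460e-3 A = 9.46
Sum: 4.25 + 5.48 + 5.24 + 56.5 + 9.46 = 80.93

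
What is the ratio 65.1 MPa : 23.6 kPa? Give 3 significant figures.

(65.1 × 10⁶) / (23.6 × 10³) = 2.758 × 10³

2760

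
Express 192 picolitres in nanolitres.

pico = 10^-12, nano = 10^-9; factor is 10^-3.
192 × 10^-3 = 0.192

0.192 nanolitres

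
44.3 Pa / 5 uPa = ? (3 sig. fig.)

8860000

(44.3) / (5 × 10^-6) = 8.86 × 10^6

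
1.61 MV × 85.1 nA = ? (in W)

1.61e6 × 85.1e-9 = 137.011e-3 W

0.137011 W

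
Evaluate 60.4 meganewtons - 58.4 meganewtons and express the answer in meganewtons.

2 meganewtons

In meganewtons:
  60.4 meganewtons → 60.4
  58.4 meganewtons → 58.4
Difference: 60.4 - 58.4 = 2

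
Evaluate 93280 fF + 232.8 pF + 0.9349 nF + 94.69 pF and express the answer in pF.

1355.67 pF

In pF:
  93280 fF = 93280 × 10^-3 pF = 93.28
  232.8 pF → 232.8
  0.9349 nF = 0.9349 × 10^3 pF = 934.9
  94.69 pF → 94.69
Sum: 93.28 + 232.8 + 934.9 + 94.69 = 1355.67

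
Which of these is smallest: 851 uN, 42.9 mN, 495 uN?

495 uN

851 uN = 0.000851 N
42.9 mN = 0.0429 N
495 uN = 0.000495 N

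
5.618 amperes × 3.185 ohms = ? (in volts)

5.618 × 3.185 = 17.89333 V

17.89333 volts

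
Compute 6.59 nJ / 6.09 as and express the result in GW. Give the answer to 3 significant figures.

1.08 GW

(6.59 × 10^-9) / (6.09 × 10^-18) = 1.0821 × 10^9 W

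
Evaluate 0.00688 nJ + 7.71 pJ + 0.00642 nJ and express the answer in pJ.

21.01 pJ

In pJ:
  0.00688 nJ = 0.00688 × 10³ pJ = 6.88
  7.71 pJ → 7.71
  0.00642 nJ = 0.00642 × 10³ pJ = 6.42
Sum: 6.88 + 7.71 + 6.42 = 21.01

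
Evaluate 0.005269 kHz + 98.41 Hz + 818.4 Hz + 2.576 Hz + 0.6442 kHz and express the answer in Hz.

1568.855 Hz

In Hz:
  0.005269 kHz = 0.005269 × 10^3 Hz = 5.269
  98.41 Hz → 98.41
  818.4 Hz → 818.4
  2.576 Hz → 2.576
  0.6442 kHz = 0.6442 × 10^3 Hz = 644.2
Sum: 5.269 + 98.41 + 818.4 + 2.576 + 644.2 = 1568.855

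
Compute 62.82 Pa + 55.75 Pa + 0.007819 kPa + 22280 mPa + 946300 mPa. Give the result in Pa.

In Pa:
  62.82 Pa → 62.82
  55.75 Pa → 55.75
  0.007819 kPa = 0.007819 × 10³ Pa = 7.819
  22280 mPa = 22280 × 10⁻³ Pa = 22.28
  946300 mPa = 946300 × 10⁻³ Pa = 946.3
Sum: 62.82 + 55.75 + 7.819 + 22.28 + 946.3 = 1094.969

1094.969 Pa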